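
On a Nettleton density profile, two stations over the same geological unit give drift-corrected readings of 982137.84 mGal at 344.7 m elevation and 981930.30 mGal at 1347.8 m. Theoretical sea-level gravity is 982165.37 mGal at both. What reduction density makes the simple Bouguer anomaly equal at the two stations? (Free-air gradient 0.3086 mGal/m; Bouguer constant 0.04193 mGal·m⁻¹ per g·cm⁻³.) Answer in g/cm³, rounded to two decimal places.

2.43

Δg_obs = 981930.30 − 982137.84 = -207.54 mGal over Δh = 1347.8 − 344.7 = 1003.1 m
Equal Bouguer anomalies ⇒ Δg_obs + (0.3086 − 0.04193ρ)·Δh = 0
0.3086 − 0.04193ρ = −Δg_obs/Δh = 0.20690
ρ = (0.3086 − 0.20690) / 0.04193 = 2.43 g/cm³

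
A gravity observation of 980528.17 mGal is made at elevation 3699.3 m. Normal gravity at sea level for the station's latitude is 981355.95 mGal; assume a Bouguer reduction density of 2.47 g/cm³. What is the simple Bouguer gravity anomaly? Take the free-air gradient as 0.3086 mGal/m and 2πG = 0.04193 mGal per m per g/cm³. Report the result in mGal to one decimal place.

Free-air correction = 0.3086 × 3699.3 = 1141.60 mGal
Free-air anomaly = 980528.17 − 981355.95 + (1141.60) = 313.82 mGal
Bouguer slab correction = 0.04193 × 2.47 × 3699.3 = 383.13 mGal
Simple Bouguer anomaly = 313.82 − (383.13) = -69.31 mGal

-69.3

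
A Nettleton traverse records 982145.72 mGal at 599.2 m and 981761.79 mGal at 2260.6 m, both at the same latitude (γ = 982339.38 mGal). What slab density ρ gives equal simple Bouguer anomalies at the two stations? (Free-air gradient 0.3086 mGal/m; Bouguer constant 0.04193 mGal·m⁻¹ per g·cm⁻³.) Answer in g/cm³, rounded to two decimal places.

1.85

Δg_obs = 981761.79 − 982145.72 = -383.93 mGal over Δh = 2260.6 − 599.2 = 1661.4 m
Equal Bouguer anomalies ⇒ Δg_obs + (0.3086 − 0.04193ρ)·Δh = 0
0.3086 − 0.04193ρ = −Δg_obs/Δh = 0.23109
ρ = (0.3086 − 0.23109) / 0.04193 = 1.85 g/cm³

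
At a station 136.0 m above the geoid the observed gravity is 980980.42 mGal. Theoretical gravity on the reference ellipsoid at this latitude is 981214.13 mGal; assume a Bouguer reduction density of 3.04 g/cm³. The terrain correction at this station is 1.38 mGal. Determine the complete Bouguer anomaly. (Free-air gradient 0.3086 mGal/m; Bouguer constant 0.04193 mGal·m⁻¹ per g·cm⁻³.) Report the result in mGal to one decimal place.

Free-air correction = 0.3086 × 136.0 = 41.97 mGal
Free-air anomaly = 980980.42 − 981214.13 + (41.97) = -191.74 mGal
Bouguer slab correction = 0.04193 × 3.04 × 136.0 = 17.34 mGal
Simple Bouguer anomaly = -191.74 − (17.34) = -209.08 mGal
Complete Bouguer anomaly = -209.08 + 1.38 = -207.70 mGal

-207.7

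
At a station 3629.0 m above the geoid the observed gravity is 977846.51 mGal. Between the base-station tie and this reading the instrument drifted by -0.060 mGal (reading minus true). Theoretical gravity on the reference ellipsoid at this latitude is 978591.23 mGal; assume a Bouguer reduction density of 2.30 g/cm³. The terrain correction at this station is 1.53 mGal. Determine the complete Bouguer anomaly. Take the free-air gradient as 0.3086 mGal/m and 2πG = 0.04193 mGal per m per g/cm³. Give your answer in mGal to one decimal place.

Drift-corrected reading = 977846.51 − (-0.060) = 977846.570 mGal
Free-air correction = 0.3086 × 3629.0 = 1119.91 mGal
Free-air anomaly = 977846.570 − 978591.23 + (1119.91) = 375.250 mGal
Bouguer slab correction = 0.04193 × 2.30 × 3629.0 = 349.98 mGal
Simple Bouguer anomaly = 375.250 − (349.98) = 25.270 mGal
Complete Bouguer anomaly = 25.270 + 1.53 = 26.800 mGal

26.8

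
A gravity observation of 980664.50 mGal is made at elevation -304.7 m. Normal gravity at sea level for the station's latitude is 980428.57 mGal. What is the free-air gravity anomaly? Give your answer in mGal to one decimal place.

141.9

Free-air correction = 0.3086 × -304.7 = -94.03 mGal
Free-air anomaly = 980664.50 − 980428.57 + (-94.03) = 141.90 mGal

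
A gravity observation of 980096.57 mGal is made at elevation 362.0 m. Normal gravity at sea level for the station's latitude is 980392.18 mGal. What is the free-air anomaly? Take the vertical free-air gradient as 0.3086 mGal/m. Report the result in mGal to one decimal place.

Free-air correction = 0.3086 × 362.0 = 111.71 mGal
Free-air anomaly = 980096.57 − 980392.18 + (111.71) = -183.90 mGal

-183.9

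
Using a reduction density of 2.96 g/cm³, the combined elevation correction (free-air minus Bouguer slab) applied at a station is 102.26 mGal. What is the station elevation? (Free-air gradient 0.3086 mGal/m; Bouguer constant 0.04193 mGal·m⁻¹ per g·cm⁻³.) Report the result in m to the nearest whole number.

Combined gradient = 0.3086 − 0.04193 × 2.96 = 0.1844872 mGal/m
h = 102.26 / 0.1844872 = 554.29 m

554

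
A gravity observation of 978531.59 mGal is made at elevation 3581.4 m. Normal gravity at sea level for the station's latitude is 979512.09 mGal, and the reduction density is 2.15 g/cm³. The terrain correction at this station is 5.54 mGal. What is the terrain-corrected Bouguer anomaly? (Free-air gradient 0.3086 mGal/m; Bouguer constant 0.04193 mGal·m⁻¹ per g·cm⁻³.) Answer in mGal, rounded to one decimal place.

Free-air correction = 0.3086 × 3581.4 = 1105.22 mGal
Free-air anomaly = 978531.59 − 979512.09 + (1105.22) = 124.72 mGal
Bouguer slab correction = 0.04193 × 2.15 × 3581.4 = 322.86 mGal
Simple Bouguer anomaly = 124.72 − (322.86) = -198.14 mGal
Complete Bouguer anomaly = -198.14 + 5.54 = -192.60 mGal

-192.6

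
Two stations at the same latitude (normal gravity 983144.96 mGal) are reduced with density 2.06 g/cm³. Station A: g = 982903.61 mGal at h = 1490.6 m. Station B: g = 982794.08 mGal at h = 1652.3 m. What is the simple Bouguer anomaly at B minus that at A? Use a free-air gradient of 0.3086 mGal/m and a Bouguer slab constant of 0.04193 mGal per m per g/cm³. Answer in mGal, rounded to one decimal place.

Δg_SB(A) = 982903.61 − 983144.96 + 0.3086×1490.6 − 0.04193×2.06×1490.6 = 89.90 mGal
Δg_SB(B) = 982794.08 − 983144.96 + 0.3086×1652.3 − 0.04193×2.06×1652.3 = 16.30 mGal
Difference = 16.30 − (89.90) = -73.60 mGal

-73.6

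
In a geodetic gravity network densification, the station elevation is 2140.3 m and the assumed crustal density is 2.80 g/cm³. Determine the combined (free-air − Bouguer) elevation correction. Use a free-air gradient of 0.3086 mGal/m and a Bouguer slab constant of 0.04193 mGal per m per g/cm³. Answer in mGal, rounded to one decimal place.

409.2

Combined gradient = 0.3086 − 0.04193 × 2.80 = 0.1911960 mGal/m
Combined elevation correction = 0.1911960 × 2140.3 = 409.2 mGal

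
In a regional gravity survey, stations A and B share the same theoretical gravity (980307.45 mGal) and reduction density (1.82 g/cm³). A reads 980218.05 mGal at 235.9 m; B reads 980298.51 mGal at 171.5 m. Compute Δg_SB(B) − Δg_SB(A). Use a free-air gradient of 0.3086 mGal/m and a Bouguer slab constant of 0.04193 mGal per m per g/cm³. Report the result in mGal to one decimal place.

65.5

Δg_SB(A) = 980218.05 − 980307.45 + 0.3086×235.9 − 0.04193×1.82×235.9 = -34.60 mGal
Δg_SB(B) = 980298.51 − 980307.45 + 0.3086×171.5 − 0.04193×1.82×171.5 = 30.90 mGal
Difference = 30.90 − (-34.60) = 65.50 mGal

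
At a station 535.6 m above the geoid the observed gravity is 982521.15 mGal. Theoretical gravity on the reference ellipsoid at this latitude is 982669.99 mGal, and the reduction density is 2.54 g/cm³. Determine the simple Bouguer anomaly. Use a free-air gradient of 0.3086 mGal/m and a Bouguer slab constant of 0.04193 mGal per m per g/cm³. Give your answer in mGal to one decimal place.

-40.6

Free-air correction = 0.3086 × 535.6 = 165.29 mGal
Free-air anomaly = 982521.15 − 982669.99 + (165.29) = 16.45 mGal
Bouguer slab correction = 0.04193 × 2.54 × 535.6 = 57.04 mGal
Simple Bouguer anomaly = 16.45 − (57.04) = -40.59 mGal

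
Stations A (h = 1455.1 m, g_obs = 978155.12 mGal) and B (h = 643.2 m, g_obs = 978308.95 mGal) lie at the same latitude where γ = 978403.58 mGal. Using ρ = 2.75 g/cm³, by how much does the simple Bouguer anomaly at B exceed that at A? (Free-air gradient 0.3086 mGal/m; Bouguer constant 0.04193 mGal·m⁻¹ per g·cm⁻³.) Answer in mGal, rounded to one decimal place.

Δg_SB(A) = 978155.12 − 978403.58 + 0.3086×1455.1 − 0.04193×2.75×1455.1 = 32.80 mGal
Δg_SB(B) = 978308.95 − 978403.58 + 0.3086×643.2 − 0.04193×2.75×643.2 = 29.70 mGal
Difference = 29.70 − (32.80) = -3.10 mGal

-3.1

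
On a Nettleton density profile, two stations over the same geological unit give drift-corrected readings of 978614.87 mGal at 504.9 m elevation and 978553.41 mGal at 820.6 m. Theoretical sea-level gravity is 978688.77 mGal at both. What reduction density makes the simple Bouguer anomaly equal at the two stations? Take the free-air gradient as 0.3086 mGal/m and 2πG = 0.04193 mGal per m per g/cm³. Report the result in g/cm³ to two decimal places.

Δg_obs = 978553.41 − 978614.87 = -61.46 mGal over Δh = 820.6 − 504.9 = 315.7 m
Equal Bouguer anomalies ⇒ Δg_obs + (0.3086 − 0.04193ρ)·Δh = 0
0.3086 − 0.04193ρ = −Δg_obs/Δh = 0.19468
ρ = (0.3086 − 0.19468) / 0.04193 = 2.72 g/cm³

2.72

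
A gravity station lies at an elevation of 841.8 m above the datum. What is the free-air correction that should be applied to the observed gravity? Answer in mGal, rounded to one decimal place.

Free-air correction = 0.3086 × 841.8 = 259.8 mGal

259.8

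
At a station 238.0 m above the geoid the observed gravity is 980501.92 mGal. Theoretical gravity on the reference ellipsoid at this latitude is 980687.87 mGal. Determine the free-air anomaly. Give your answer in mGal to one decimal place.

-112.5

Free-air correction = 0.3086 × 238.0 = 73.45 mGal
Free-air anomaly = 980501.92 − 980687.87 + (73.45) = -112.50 mGal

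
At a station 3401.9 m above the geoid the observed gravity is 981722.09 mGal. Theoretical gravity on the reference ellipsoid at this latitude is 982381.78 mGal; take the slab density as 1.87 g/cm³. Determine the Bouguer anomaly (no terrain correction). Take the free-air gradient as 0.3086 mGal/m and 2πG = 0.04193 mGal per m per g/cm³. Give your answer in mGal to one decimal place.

Free-air correction = 0.3086 × 3401.9 = 1049.83 mGal
Free-air anomaly = 981722.09 − 982381.78 + (1049.83) = 390.14 mGal
Bouguer slab correction = 0.04193 × 1.87 × 3401.9 = 266.74 mGal
Simple Bouguer anomaly = 390.14 − (266.74) = 123.40 mGal

123.4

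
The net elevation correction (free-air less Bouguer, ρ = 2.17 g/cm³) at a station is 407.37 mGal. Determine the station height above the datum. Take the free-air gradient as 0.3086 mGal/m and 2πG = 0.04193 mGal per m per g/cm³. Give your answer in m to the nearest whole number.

Combined gradient = 0.3086 − 0.04193 × 2.17 = 0.2176119 mGal/m
h = 407.37 / 0.2176119 = 1872.00 m

1872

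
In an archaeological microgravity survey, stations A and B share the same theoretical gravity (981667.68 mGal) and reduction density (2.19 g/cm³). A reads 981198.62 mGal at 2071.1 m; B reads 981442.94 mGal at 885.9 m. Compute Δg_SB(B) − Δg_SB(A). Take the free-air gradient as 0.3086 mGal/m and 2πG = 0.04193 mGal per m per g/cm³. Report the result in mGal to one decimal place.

-12.6

Δg_SB(A) = 981198.62 − 981667.68 + 0.3086×2071.1 − 0.04193×2.19×2071.1 = -20.10 mGal
Δg_SB(B) = 981442.94 − 981667.68 + 0.3086×885.9 − 0.04193×2.19×885.9 = -32.70 mGal
Difference = -32.70 − (-20.10) = -12.60 mGal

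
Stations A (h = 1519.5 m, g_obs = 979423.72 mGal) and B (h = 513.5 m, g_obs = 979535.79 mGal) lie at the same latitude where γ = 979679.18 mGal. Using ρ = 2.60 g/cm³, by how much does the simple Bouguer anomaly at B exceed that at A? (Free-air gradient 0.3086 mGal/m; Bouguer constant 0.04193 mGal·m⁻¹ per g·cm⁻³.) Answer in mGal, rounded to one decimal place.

-88.7

Δg_SB(A) = 979423.72 − 979679.18 + 0.3086×1519.5 − 0.04193×2.60×1519.5 = 47.80 mGal
Δg_SB(B) = 979535.79 − 979679.18 + 0.3086×513.5 − 0.04193×2.60×513.5 = -40.90 mGal
Difference = -40.90 − (47.80) = -88.70 mGal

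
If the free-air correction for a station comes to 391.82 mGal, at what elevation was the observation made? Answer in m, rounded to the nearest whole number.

1270

h = 391.82 / 0.3086 = 1269.67 m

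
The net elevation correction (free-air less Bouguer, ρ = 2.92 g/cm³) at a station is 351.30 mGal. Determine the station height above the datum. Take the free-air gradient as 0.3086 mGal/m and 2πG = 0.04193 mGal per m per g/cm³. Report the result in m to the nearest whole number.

1887

Combined gradient = 0.3086 − 0.04193 × 2.92 = 0.1861644 mGal/m
h = 351.30 / 0.1861644 = 1887.04 m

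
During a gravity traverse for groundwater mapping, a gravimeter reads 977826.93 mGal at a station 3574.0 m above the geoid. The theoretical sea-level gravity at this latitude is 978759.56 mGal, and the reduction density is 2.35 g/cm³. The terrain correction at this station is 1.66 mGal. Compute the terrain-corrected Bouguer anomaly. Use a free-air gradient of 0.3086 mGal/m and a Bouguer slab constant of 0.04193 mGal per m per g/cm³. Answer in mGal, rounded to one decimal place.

-180.2

Free-air correction = 0.3086 × 3574.0 = 1102.94 mGal
Free-air anomaly = 977826.93 − 978759.56 + (1102.94) = 170.31 mGal
Bouguer slab correction = 0.04193 × 2.35 × 3574.0 = 352.17 mGal
Simple Bouguer anomaly = 170.31 − (352.17) = -181.86 mGal
Complete Bouguer anomaly = -181.86 + 1.66 = -180.20 mGal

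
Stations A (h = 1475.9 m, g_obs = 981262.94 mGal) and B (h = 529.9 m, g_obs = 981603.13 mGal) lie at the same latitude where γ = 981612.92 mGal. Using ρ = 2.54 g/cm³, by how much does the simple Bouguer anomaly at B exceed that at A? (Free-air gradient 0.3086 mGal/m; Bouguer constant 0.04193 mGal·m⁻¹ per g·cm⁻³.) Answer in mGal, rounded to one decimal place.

149.0

Δg_SB(A) = 981262.94 − 981612.92 + 0.3086×1475.9 − 0.04193×2.54×1475.9 = -51.70 mGal
Δg_SB(B) = 981603.13 − 981612.92 + 0.3086×529.9 − 0.04193×2.54×529.9 = 97.30 mGal
Difference = 97.30 − (-51.70) = 149.00 mGal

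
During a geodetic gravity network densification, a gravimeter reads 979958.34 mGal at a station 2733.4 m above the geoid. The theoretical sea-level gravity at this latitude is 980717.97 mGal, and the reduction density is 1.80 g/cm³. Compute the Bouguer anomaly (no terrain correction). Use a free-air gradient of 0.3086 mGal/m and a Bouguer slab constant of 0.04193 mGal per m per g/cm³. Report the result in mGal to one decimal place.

Free-air correction = 0.3086 × 2733.4 = 843.53 mGal
Free-air anomaly = 979958.34 − 980717.97 + (843.53) = 83.90 mGal
Bouguer slab correction = 0.04193 × 1.80 × 2733.4 = 206.30 mGal
Simple Bouguer anomaly = 83.90 − (206.30) = -122.40 mGal

-122.4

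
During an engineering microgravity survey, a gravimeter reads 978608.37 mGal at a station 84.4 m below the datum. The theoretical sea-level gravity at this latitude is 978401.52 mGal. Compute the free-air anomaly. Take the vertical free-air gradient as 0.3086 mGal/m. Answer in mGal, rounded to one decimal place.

180.8

Free-air correction = 0.3086 × -84.4 = -26.05 mGal
Free-air anomaly = 978608.37 − 978401.52 + (-26.05) = 180.80 mGal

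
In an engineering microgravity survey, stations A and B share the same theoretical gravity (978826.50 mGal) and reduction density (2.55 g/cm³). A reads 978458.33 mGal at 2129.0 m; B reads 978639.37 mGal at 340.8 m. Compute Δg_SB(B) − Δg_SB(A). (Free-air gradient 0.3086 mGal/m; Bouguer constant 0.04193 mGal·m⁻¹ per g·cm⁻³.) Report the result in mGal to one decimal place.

-179.6

Δg_SB(A) = 978458.33 − 978826.50 + 0.3086×2129.0 − 0.04193×2.55×2129.0 = 61.20 mGal
Δg_SB(B) = 978639.37 − 978826.50 + 0.3086×340.8 − 0.04193×2.55×340.8 = -118.40 mGal
Difference = -118.40 − (61.20) = -179.60 mGal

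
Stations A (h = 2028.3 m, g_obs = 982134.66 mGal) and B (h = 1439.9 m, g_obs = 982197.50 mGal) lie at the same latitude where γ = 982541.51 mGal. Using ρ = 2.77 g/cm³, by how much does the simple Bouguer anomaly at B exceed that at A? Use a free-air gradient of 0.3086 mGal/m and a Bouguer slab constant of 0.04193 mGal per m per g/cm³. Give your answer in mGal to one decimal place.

Δg_SB(A) = 982134.66 − 982541.51 + 0.3086×2028.3 − 0.04193×2.77×2028.3 = -16.50 mGal
Δg_SB(B) = 982197.50 − 982541.51 + 0.3086×1439.9 − 0.04193×2.77×1439.9 = -66.90 mGal
Difference = -66.90 − (-16.50) = -50.40 mGal

-50.4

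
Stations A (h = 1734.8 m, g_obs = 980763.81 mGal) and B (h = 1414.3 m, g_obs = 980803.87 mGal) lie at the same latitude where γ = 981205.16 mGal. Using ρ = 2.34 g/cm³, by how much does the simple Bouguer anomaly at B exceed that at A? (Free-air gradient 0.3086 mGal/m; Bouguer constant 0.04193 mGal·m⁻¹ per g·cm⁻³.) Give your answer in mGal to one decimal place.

Δg_SB(A) = 980763.81 − 981205.16 + 0.3086×1734.8 − 0.04193×2.34×1734.8 = -76.20 mGal
Δg_SB(B) = 980803.87 − 981205.16 + 0.3086×1414.3 − 0.04193×2.34×1414.3 = -103.60 mGal
Difference = -103.60 − (-76.20) = -27.40 mGal

-27.4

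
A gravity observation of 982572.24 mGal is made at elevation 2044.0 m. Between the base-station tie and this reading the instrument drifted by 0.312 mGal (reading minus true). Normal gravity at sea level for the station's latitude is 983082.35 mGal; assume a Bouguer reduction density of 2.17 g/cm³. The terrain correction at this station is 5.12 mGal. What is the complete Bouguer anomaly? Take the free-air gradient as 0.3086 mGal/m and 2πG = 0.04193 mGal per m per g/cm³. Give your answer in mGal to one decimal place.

-60.5

Drift-corrected reading = 982572.24 − (0.312) = 982571.928 mGal
Free-air correction = 0.3086 × 2044.0 = 630.78 mGal
Free-air anomaly = 982571.928 − 983082.35 + (630.78) = 120.358 mGal
Bouguer slab correction = 0.04193 × 2.17 × 2044.0 = 185.98 mGal
Simple Bouguer anomaly = 120.358 − (185.98) = -65.622 mGal
Complete Bouguer anomaly = -65.622 + 5.12 = -60.502 mGal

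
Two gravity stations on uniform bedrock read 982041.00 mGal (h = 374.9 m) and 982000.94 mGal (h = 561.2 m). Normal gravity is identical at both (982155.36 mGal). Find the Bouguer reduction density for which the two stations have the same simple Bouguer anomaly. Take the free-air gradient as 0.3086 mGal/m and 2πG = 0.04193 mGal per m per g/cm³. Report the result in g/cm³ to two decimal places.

Δg_obs = 982000.94 − 982041.00 = -40.06 mGal over Δh = 561.2 − 374.9 = 186.3 m
Equal Bouguer anomalies ⇒ Δg_obs + (0.3086 − 0.04193ρ)·Δh = 0
0.3086 − 0.04193ρ = −Δg_obs/Δh = 0.21503
ρ = (0.3086 − 0.21503) / 0.04193 = 2.23 g/cm³

2.23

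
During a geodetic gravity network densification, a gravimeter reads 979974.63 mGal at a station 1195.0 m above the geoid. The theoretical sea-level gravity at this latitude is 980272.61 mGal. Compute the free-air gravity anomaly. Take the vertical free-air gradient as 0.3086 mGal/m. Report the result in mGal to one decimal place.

70.8

Free-air correction = 0.3086 × 1195.0 = 368.78 mGal
Free-air anomaly = 979974.63 − 980272.61 + (368.78) = 70.80 mGal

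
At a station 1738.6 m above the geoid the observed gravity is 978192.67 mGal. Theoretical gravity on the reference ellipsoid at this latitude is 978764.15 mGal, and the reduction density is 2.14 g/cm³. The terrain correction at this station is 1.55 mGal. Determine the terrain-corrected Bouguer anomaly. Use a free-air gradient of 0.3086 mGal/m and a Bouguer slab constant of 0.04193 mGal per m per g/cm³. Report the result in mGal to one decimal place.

-189.4

Free-air correction = 0.3086 × 1738.6 = 536.53 mGal
Free-air anomaly = 978192.67 − 978764.15 + (536.53) = -34.95 mGal
Bouguer slab correction = 0.04193 × 2.14 × 1738.6 = 156.00 mGal
Simple Bouguer anomaly = -34.95 − (156.00) = -190.95 mGal
Complete Bouguer anomaly = -190.95 + 1.55 = -189.40 mGal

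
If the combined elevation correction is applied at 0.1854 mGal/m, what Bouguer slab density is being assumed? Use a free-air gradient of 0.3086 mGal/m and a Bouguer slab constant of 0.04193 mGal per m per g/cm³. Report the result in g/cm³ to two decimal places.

0.1854 = 0.3086 − 0.04193 × ρ
ρ = (0.3086 − 0.1854) / 0.04193 = 2.94 g/cm³

2.94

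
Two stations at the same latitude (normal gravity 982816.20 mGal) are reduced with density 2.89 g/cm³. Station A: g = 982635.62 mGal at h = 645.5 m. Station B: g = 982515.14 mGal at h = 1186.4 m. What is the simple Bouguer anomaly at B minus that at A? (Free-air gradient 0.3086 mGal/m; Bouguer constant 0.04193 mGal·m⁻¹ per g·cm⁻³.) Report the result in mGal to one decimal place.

-19.1

Δg_SB(A) = 982635.62 − 982816.20 + 0.3086×645.5 − 0.04193×2.89×645.5 = -59.60 mGal
Δg_SB(B) = 982515.14 − 982816.20 + 0.3086×1186.4 − 0.04193×2.89×1186.4 = -78.70 mGal
Difference = -78.70 − (-59.60) = -19.10 mGal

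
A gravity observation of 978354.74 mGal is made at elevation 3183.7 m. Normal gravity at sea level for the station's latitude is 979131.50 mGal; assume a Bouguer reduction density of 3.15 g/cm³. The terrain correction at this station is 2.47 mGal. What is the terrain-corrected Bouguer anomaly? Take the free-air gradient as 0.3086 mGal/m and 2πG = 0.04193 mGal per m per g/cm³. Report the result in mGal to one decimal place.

-212.3

Free-air correction = 0.3086 × 3183.7 = 982.49 mGal
Free-air anomaly = 978354.74 − 979131.50 + (982.49) = 205.73 mGal
Bouguer slab correction = 0.04193 × 3.15 × 3183.7 = 420.50 mGal
Simple Bouguer anomaly = 205.73 − (420.50) = -214.77 mGal
Complete Bouguer anomaly = -214.77 + 2.47 = -212.30 mGal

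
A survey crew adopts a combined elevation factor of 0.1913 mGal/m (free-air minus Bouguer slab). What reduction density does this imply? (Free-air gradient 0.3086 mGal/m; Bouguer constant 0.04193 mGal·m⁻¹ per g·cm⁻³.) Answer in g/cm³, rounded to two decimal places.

2.80

0.1913 = 0.3086 − 0.04193 × ρ
ρ = (0.3086 − 0.1913) / 0.04193 = 2.80 g/cm³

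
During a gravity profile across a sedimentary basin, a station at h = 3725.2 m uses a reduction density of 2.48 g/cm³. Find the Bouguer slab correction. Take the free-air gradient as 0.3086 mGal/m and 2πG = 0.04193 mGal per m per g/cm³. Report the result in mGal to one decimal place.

Bouguer slab correction = 0.04193 × 2.48 × 3725.2 = 387.4 mGal

387.4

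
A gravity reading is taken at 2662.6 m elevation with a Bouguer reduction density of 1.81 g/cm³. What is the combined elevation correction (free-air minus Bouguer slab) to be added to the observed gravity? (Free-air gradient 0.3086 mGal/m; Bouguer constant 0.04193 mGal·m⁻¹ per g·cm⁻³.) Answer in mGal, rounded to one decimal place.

Combined gradient = 0.3086 − 0.04193 × 1.81 = 0.2327067 mGal/m
Combined elevation correction = 0.2327067 × 2662.6 = 619.6 mGal

619.6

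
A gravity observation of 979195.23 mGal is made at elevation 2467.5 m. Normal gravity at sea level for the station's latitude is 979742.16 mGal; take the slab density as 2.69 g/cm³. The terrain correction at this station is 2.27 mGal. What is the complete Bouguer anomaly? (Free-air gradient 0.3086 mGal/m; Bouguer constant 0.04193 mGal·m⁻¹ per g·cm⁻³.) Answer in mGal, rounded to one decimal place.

-61.5

Free-air correction = 0.3086 × 2467.5 = 761.47 mGal
Free-air anomaly = 979195.23 − 979742.16 + (761.47) = 214.54 mGal
Bouguer slab correction = 0.04193 × 2.69 × 2467.5 = 278.31 mGal
Simple Bouguer anomaly = 214.54 − (278.31) = -63.77 mGal
Complete Bouguer anomaly = -63.77 + 2.27 = -61.50 mGal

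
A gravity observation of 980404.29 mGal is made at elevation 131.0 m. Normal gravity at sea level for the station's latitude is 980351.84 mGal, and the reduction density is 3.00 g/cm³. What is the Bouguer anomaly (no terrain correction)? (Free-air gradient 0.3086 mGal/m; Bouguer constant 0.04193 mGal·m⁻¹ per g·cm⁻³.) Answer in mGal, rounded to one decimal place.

Free-air correction = 0.3086 × 131.0 = 40.43 mGal
Free-air anomaly = 980404.29 − 980351.84 + (40.43) = 92.88 mGal
Bouguer slab correction = 0.04193 × 3.00 × 131.0 = 16.48 mGal
Simple Bouguer anomaly = 92.88 − (16.48) = 76.40 mGal

76.4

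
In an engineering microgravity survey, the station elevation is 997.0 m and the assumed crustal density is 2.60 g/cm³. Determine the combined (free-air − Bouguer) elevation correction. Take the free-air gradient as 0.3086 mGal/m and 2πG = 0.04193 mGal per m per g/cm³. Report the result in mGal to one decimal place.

Combined gradient = 0.3086 − 0.04193 × 2.60 = 0.1995820 mGal/m
Combined elevation correction = 0.1995820 × 997.0 = 199.0 mGal

199.0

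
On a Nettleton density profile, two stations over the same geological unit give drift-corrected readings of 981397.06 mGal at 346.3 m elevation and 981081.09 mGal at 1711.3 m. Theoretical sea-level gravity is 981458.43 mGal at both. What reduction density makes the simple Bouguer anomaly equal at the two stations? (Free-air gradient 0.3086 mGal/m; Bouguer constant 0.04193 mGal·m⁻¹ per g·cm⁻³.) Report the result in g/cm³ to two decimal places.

Δg_obs = 981081.09 − 981397.06 = -315.97 mGal over Δh = 1711.3 − 346.3 = 1365.0 m
Equal Bouguer anomalies ⇒ Δg_obs + (0.3086 − 0.04193ρ)·Δh = 0
0.3086 − 0.04193ρ = −Δg_obs/Δh = 0.23148
ρ = (0.3086 − 0.23148) / 0.04193 = 1.84 g/cm³

1.84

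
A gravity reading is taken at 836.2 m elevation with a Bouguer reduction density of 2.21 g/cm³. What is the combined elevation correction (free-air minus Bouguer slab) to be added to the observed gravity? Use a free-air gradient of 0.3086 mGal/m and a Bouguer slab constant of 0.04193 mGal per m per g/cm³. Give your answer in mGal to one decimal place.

Combined gradient = 0.3086 − 0.04193 × 2.21 = 0.2159347 mGal/m
Combined elevation correction = 0.2159347 × 836.2 = 180.6 mGal

180.6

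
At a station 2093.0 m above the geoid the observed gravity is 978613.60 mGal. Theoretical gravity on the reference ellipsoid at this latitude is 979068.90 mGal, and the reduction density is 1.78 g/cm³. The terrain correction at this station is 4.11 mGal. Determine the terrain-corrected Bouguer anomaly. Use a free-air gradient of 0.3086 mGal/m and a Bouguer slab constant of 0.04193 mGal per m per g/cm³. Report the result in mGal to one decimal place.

Free-air correction = 0.3086 × 2093.0 = 645.90 mGal
Free-air anomaly = 978613.60 − 979068.90 + (645.90) = 190.60 mGal
Bouguer slab correction = 0.04193 × 1.78 × 2093.0 = 156.21 mGal
Simple Bouguer anomaly = 190.60 − (156.21) = 34.39 mGal
Complete Bouguer anomaly = 34.39 + 4.11 = 38.50 mGal

38.5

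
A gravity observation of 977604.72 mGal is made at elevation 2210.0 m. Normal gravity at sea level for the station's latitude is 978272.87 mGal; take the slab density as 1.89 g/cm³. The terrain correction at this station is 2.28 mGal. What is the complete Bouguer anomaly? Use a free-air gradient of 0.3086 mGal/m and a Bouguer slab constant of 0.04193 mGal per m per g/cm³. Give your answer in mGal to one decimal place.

Free-air correction = 0.3086 × 2210.0 = 682.01 mGal
Free-air anomaly = 977604.72 − 978272.87 + (682.01) = 13.86 mGal
Bouguer slab correction = 0.04193 × 1.89 × 2210.0 = 175.14 mGal
Simple Bouguer anomaly = 13.86 − (175.14) = -161.28 mGal
Complete Bouguer anomaly = -161.28 + 2.28 = -159.00 mGal

-159.0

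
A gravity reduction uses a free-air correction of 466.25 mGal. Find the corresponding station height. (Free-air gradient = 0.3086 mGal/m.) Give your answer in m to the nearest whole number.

1511

h = 466.25 / 0.3086 = 1510.86 m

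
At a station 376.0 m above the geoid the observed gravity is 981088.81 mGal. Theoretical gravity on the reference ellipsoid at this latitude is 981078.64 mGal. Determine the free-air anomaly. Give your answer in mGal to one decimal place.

Free-air correction = 0.3086 × 376.0 = 116.03 mGal
Free-air anomaly = 981088.81 − 981078.64 + (116.03) = 126.20 mGal

126.2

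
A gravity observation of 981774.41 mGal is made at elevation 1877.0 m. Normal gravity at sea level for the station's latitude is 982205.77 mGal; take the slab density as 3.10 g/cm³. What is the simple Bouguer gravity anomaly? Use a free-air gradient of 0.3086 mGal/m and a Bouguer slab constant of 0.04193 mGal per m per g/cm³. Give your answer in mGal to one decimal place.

Free-air correction = 0.3086 × 1877.0 = 579.24 mGal
Free-air anomaly = 981774.41 − 982205.77 + (579.24) = 147.88 mGal
Bouguer slab correction = 0.04193 × 3.10 × 1877.0 = 243.98 mGal
Simple Bouguer anomaly = 147.88 − (243.98) = -96.10 mGal

-96.1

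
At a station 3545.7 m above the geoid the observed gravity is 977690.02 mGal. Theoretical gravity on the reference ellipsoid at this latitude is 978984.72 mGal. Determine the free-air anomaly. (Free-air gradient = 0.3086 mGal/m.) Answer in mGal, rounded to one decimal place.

-200.5

Free-air correction = 0.3086 × 3545.7 = 1094.20 mGal
Free-air anomaly = 977690.02 − 978984.72 + (1094.20) = -200.50 mGal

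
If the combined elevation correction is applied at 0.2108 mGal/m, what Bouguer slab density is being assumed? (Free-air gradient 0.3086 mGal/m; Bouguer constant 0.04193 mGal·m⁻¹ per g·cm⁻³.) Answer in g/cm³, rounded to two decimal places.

0.2108 = 0.3086 − 0.04193 × ρ
ρ = (0.3086 − 0.2108) / 0.04193 = 2.33 g/cm³

2.33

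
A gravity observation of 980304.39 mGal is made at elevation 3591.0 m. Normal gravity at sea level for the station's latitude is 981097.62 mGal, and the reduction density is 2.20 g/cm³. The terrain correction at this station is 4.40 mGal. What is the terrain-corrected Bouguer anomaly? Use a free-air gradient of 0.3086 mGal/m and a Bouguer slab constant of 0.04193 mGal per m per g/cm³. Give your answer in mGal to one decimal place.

-11.9

Free-air correction = 0.3086 × 3591.0 = 1108.18 mGal
Free-air anomaly = 980304.39 − 981097.62 + (1108.18) = 314.95 mGal
Bouguer slab correction = 0.04193 × 2.20 × 3591.0 = 331.26 mGal
Simple Bouguer anomaly = 314.95 − (331.26) = -16.31 mGal
Complete Bouguer anomaly = -16.31 + 4.40 = -11.91 mGal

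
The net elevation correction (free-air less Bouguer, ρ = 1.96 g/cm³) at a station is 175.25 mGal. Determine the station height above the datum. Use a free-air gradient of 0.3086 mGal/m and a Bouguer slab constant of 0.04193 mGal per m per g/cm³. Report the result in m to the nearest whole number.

Combined gradient = 0.3086 − 0.04193 × 1.96 = 0.2264172 mGal/m
h = 175.25 / 0.2264172 = 774.01 m

774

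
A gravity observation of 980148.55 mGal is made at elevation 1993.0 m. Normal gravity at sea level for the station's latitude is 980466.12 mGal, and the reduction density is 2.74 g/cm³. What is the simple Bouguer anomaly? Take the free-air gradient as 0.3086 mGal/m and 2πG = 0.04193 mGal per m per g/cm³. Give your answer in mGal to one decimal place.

Free-air correction = 0.3086 × 1993.0 = 615.04 mGal
Free-air anomaly = 980148.55 − 980466.12 + (615.04) = 297.47 mGal
Bouguer slab correction = 0.04193 × 2.74 × 1993.0 = 228.97 mGal
Simple Bouguer anomaly = 297.47 − (228.97) = 68.50 mGal

68.5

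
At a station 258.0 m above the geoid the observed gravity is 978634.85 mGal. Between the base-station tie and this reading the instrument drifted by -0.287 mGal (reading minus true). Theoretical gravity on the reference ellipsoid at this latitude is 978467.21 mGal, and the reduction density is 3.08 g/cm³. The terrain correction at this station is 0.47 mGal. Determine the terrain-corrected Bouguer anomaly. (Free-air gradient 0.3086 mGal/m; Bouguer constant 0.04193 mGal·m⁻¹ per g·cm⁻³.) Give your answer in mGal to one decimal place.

Drift-corrected reading = 978634.85 − (-0.287) = 978635.137 mGal
Free-air correction = 0.3086 × 258.0 = 79.62 mGal
Free-air anomaly = 978635.137 − 978467.21 + (79.62) = 247.547 mGal
Bouguer slab correction = 0.04193 × 3.08 × 258.0 = 33.32 mGal
Simple Bouguer anomaly = 247.547 − (33.32) = 214.227 mGal
Complete Bouguer anomaly = 214.227 + 0.47 = 214.697 mGal

214.7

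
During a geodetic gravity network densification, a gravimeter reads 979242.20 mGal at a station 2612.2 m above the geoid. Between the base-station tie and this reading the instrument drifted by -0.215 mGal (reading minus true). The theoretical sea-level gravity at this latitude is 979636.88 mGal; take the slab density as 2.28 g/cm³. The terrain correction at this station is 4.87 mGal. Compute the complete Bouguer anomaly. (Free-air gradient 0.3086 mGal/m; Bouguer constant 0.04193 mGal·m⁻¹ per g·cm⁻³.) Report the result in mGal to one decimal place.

166.8

Drift-corrected reading = 979242.20 − (-0.215) = 979242.415 mGal
Free-air correction = 0.3086 × 2612.2 = 806.12 mGal
Free-air anomaly = 979242.415 − 979636.88 + (806.12) = 411.655 mGal
Bouguer slab correction = 0.04193 × 2.28 × 2612.2 = 249.73 mGal
Simple Bouguer anomaly = 411.655 − (249.73) = 161.925 mGal
Complete Bouguer anomaly = 161.925 + 4.87 = 166.795 mGal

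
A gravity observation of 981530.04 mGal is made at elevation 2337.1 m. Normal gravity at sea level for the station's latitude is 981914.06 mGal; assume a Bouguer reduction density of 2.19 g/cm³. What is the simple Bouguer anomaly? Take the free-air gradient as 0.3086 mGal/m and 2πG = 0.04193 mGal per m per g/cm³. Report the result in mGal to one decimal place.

122.6

Free-air correction = 0.3086 × 2337.1 = 721.23 mGal
Free-air anomaly = 981530.04 − 981914.06 + (721.23) = 337.21 mGal
Bouguer slab correction = 0.04193 × 2.19 × 2337.1 = 214.61 mGal
Simple Bouguer anomaly = 337.21 − (214.61) = 122.60 mGal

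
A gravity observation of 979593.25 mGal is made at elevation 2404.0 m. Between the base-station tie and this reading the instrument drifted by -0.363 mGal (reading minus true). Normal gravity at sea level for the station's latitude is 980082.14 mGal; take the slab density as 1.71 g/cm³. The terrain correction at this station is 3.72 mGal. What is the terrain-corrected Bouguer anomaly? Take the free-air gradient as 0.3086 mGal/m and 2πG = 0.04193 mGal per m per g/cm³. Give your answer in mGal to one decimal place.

Drift-corrected reading = 979593.25 − (-0.363) = 979593.613 mGal
Free-air correction = 0.3086 × 2404.0 = 741.87 mGal
Free-air anomaly = 979593.613 − 980082.14 + (741.87) = 253.343 mGal
Bouguer slab correction = 0.04193 × 1.71 × 2404.0 = 172.37 mGal
Simple Bouguer anomaly = 253.343 − (172.37) = 80.973 mGal
Complete Bouguer anomaly = 80.973 + 3.72 = 84.693 mGal

84.7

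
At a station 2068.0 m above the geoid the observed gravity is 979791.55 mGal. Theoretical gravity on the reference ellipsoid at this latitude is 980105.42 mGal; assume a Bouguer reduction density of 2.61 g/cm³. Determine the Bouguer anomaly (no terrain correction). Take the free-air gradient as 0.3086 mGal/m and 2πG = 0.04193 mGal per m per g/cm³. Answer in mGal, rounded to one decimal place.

Free-air correction = 0.3086 × 2068.0 = 638.18 mGal
Free-air anomaly = 979791.55 − 980105.42 + (638.18) = 324.31 mGal
Bouguer slab correction = 0.04193 × 2.61 × 2068.0 = 226.32 mGal
Simple Bouguer anomaly = 324.31 − (226.32) = 97.99 mGal

98.0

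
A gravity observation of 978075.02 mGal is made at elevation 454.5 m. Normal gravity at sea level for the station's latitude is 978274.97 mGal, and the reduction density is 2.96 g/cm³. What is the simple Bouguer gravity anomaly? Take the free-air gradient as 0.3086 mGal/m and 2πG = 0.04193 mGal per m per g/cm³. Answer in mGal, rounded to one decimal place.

-116.1

Free-air correction = 0.3086 × 454.5 = 140.26 mGal
Free-air anomaly = 978075.02 − 978274.97 + (140.26) = -59.69 mGal
Bouguer slab correction = 0.04193 × 2.96 × 454.5 = 56.41 mGal
Simple Bouguer anomaly = -59.69 − (56.41) = -116.10 mGal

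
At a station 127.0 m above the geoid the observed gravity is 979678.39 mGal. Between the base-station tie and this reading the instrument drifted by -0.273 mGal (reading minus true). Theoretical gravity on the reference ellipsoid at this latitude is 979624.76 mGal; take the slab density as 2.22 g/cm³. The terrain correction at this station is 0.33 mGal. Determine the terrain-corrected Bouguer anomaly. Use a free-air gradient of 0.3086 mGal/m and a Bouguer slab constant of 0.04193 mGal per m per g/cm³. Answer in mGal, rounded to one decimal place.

Drift-corrected reading = 979678.39 − (-0.273) = 979678.663 mGal
Free-air correction = 0.3086 × 127.0 = 39.19 mGal
Free-air anomaly = 979678.663 − 979624.76 + (39.19) = 93.093 mGal
Bouguer slab correction = 0.04193 × 2.22 × 127.0 = 11.82 mGal
Simple Bouguer anomaly = 93.093 − (11.82) = 81.273 mGal
Complete Bouguer anomaly = 81.273 + 0.33 = 81.603 mGal

81.6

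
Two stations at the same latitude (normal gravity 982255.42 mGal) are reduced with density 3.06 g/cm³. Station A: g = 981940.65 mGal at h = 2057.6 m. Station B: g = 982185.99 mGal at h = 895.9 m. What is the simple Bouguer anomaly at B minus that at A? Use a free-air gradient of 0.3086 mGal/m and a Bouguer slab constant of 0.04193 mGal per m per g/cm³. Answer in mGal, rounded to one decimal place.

Δg_SB(A) = 981940.65 − 982255.42 + 0.3086×2057.6 − 0.04193×3.06×2057.6 = 56.20 mGal
Δg_SB(B) = 982185.99 − 982255.42 + 0.3086×895.9 − 0.04193×3.06×895.9 = 92.10 mGal
Difference = 92.10 − (56.20) = 35.90 mGal

35.9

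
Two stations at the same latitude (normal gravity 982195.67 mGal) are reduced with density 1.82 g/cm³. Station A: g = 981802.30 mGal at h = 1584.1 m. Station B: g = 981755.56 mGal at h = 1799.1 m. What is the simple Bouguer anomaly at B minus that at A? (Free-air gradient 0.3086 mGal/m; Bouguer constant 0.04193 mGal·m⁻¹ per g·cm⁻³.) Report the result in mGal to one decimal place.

Δg_SB(A) = 981802.30 − 982195.67 + 0.3086×1584.1 − 0.04193×1.82×1584.1 = -25.40 mGal
Δg_SB(B) = 981755.56 − 982195.67 + 0.3086×1799.1 − 0.04193×1.82×1799.1 = -22.20 mGal
Difference = -22.20 − (-25.40) = 3.20 mGal

3.2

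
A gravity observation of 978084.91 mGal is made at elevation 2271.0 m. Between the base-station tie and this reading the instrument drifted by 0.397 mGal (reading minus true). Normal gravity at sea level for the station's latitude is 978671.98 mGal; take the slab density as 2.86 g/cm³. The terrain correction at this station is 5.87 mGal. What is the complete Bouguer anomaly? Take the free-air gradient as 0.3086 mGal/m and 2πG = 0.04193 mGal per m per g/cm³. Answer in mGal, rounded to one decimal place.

Drift-corrected reading = 978084.91 − (0.397) = 978084.513 mGal
Free-air correction = 0.3086 × 2271.0 = 700.83 mGal
Free-air anomaly = 978084.513 − 978671.98 + (700.83) = 113.363 mGal
Bouguer slab correction = 0.04193 × 2.86 × 2271.0 = 272.34 mGal
Simple Bouguer anomaly = 113.363 − (272.34) = -158.977 mGal
Complete Bouguer anomaly = -158.977 + 5.87 = -153.107 mGal

-153.1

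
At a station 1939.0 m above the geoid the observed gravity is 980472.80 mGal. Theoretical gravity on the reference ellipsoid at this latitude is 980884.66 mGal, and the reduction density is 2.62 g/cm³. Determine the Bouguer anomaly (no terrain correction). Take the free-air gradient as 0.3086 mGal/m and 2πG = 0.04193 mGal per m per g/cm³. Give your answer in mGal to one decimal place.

-26.5

Free-air correction = 0.3086 × 1939.0 = 598.38 mGal
Free-air anomaly = 980472.80 − 980884.66 + (598.38) = 186.52 mGal
Bouguer slab correction = 0.04193 × 2.62 × 1939.0 = 213.01 mGal
Simple Bouguer anomaly = 186.52 − (213.01) = -26.49 mGal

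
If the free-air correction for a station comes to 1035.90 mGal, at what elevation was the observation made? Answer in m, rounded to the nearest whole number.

h = 1035.90 / 0.3086 = 3356.77 m

3357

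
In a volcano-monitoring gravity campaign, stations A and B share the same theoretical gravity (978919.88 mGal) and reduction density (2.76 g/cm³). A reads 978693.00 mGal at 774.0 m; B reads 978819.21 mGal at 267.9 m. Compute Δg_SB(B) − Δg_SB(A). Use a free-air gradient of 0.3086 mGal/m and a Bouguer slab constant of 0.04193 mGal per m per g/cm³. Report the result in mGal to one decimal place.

28.6

Δg_SB(A) = 978693.00 − 978919.88 + 0.3086×774.0 − 0.04193×2.76×774.0 = -77.60 mGal
Δg_SB(B) = 978819.21 − 978919.88 + 0.3086×267.9 − 0.04193×2.76×267.9 = -49.00 mGal
Difference = -49.00 − (-77.60) = 28.60 mGal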